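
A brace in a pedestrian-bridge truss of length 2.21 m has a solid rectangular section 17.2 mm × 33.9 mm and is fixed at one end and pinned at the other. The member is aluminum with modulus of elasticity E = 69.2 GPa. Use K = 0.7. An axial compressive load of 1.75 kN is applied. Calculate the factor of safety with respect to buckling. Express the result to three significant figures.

Buckling occurs about the weak axis: I_min = h·b³/12 with b = 17.2 mm (the shorter side).
I_min = 33.9×17.2³/12 = 1.437×10^4 mm⁴
I = 1.437×10^4 mm⁴ = 1.437×10^-8 m⁴
Effective length L_e = K·L = 0.7 × 2.21 = 1.547 m
P_cr = π²EI / L_e² = π² × 69.2×10⁹ × 1.437×10^-8 / 1.547² = 4.102×10^3 N
Factor of safety n = P_cr / P = 4.1023 / 1.75 = 2.34

n ≈ 2.34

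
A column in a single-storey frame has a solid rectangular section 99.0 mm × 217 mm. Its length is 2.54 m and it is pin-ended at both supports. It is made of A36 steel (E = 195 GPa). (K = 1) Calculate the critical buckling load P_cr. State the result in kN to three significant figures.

Buckling occurs about the weak axis: I_min = h·b³/12 with b = 99.0 mm (the shorter side).
I_min = 217×99.0³/12 = 1.755×10^7 mm⁴
I = 1.755×10^7 mm⁴ = 1.755×10^-5 m⁴
Effective length L_e = K·L = 1 × 2.54 = 2.540 m
P_cr = π²EI / L_e² = π² × 195×10⁹ × 1.755×10^-5 / 2.540² = 5.234×10^6 N

P_cr ≈ 5230 kN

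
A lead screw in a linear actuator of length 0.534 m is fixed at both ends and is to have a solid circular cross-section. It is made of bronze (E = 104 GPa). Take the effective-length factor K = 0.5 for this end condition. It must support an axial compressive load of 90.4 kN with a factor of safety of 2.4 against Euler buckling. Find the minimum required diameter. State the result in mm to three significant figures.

Required P_cr = n·P = 2.4 × 90.4 = 217.0 kN
L_e = K·L = 0.5 × 0.534 = 0.2670 m
Required I = P_cr·L_e²/(π²E) = 2.170×10^5 × 0.2670² / (π² × 1.04×10^11) = 1.507×10^-8 m⁴
I_req = 1.507×10^4 mm⁴
Solid circle: I = πd⁴/64  ⇒  d = (64I/π)^(1/4) = (64×1.507×10^4/π)^(1/4) = 23.5 mm

d ≈ 23.5 mm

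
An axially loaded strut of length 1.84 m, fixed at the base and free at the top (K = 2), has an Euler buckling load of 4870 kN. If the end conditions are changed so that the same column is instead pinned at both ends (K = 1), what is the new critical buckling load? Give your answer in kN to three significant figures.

P_cr ≈ 19500 kN

P_cr ∝ 1/K², so P_cr,new = P_cr,old × (K_old/K_new)² = 4870 × (2/1)²
= 4870 × 4.000 = 19500 kN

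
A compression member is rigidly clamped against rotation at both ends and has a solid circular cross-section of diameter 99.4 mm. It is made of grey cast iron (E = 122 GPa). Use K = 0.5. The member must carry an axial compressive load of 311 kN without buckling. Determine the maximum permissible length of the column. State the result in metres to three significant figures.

I = πd⁴/64 = π×99.4⁴/64 = 4.792×10^6 mm⁴
I = 4.792×10^-6 m⁴
At the buckling limit P_cr = P = 3.110×10^5 N
From P_cr = π²EI/(K·L)²:  L = (1/K)·√(π²EI/P_cr) = (1/0.5)·√(π²×1.22×10^11×4.792×10^-6/3.110×10^5)
L = 8.61 m

L_max ≈ 8.61 m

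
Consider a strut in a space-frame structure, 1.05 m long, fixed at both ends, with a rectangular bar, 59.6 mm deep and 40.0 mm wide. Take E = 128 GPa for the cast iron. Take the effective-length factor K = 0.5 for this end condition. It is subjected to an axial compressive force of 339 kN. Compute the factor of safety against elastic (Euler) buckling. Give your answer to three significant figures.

n ≈ 4.30

Buckling occurs about the weak axis: I_min = h·b³/12 with b = 40.0 mm (the shorter side).
I_min = 59.6×40.0³/12 = 3.179×10^5 mm⁴
I = 3.179×10^5 mm⁴ = 3.179×10^-7 m⁴
Effective length L_e = K·L = 0.5 × 1.05 = 0.5250 m
P_cr = π²EI / L_e² = π² × 128×10⁹ × 3.179×10^-7 / 0.5250² = 1.457×10^6 N
Factor of safety n = P_cr / P = 1456.9 / 339 = 4.30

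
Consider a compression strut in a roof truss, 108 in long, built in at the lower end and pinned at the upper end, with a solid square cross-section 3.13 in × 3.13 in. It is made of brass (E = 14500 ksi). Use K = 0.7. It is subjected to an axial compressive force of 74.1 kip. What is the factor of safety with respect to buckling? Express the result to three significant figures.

n ≈ 2.70

I = a⁴/12 = 3.13⁴/12 = 7.998 in⁴
Effective length L_e = K·L = 0.7 × 108 = 75.60 in
P_cr = π²EI / L_e² = π² × 14500×10³ × 7.998 / 75.60² = 2.003×10^5 lb
Factor of safety n = P_cr / P = 200.27 / 74.1 = 2.70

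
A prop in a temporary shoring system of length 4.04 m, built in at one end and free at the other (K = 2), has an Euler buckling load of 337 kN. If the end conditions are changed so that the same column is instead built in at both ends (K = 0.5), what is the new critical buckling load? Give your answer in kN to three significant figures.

P_cr ≈ 5390 kN

P_cr ∝ 1/K², so P_cr,new = P_cr,old × (K_old/K_new)² = 337 × (2/0.5)²
= 337 × 16.00 = 5390 kN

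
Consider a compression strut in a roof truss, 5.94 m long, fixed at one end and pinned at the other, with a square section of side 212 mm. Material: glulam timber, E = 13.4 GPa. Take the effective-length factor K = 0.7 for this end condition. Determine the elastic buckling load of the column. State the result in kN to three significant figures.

I = a⁴/12 = 212⁴/12 = 1.683×10^8 mm⁴
I = 1.683×10^8 mm⁴ = 1.683×10^-4 m⁴
Effective length L_e = K·L = 0.7 × 5.94 = 4.158 m
P_cr = π²EI / L_e² = π² × 13.4×10⁹ × 1.683×10^-4 / 4.158² = 1.288×10^6 N

P_cr ≈ 1290 kN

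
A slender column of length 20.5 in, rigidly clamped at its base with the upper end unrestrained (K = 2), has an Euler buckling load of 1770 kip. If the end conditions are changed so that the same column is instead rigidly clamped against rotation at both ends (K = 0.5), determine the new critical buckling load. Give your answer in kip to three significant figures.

P_cr ∝ 1/K², so P_cr,new = P_cr,old × (K_old/K_new)² = 1770 × (2/0.5)²
= 1770 × 16.00 = 28300 kip

P_cr ≈ 28300 kip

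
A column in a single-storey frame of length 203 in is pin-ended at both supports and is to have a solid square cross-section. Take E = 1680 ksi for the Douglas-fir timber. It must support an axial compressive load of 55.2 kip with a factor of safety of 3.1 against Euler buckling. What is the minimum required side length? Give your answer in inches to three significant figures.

Required P_cr = n·P = 3.1 × 55.2 = 171.1 kip
L_e = K·L = 1 × 203 = 203.0 in
Required I = P_cr·L_e²/(π²E) = 1.711×10^5 × 203.0² / (π² × 1.68×10^6) = 425.3 in⁴
Solid square: I = a⁴/12  ⇒  a = (12I)^(1/4) = (12×425.3)^(1/4) = 8.45 in

a ≈ 8.45 in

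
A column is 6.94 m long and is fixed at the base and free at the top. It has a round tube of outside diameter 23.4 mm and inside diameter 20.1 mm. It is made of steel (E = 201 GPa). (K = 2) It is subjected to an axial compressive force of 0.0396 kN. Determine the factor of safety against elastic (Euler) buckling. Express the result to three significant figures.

n ≈ 1.74

d_o = 23.4 mm, d_i = 20.1 mm
I = π(d_o⁴ − d_i⁴)/64 = π(23.4⁴ − 20.10⁴)/64 = 6.705×10^3 mm⁴
I = 6.705×10^3 mm⁴ = 6.705×10^-9 m⁴
Effective length L_e = K·L = 2 × 6.94 = 13.88 m
P_cr = π²EI / L_e² = π² × 201×10⁹ × 6.705×10^-9 / 13.88² = 69.04 N
Factor of safety n = P_cr / P = 0.069045 / 0.0396 = 1.74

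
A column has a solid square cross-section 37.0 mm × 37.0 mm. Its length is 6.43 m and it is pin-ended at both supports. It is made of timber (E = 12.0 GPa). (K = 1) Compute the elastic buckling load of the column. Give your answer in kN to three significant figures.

P_cr ≈ 0.447 kN

I = a⁴/12 = 37.0⁴/12 = 1.562×10^5 mm⁴
I = 1.562×10^5 mm⁴ = 1.562×10^-7 m⁴
Effective length L_e = K·L = 1 × 6.43 = 6.430 m
P_cr = π²EI / L_e² = π² × 12.0×10⁹ × 1.562×10^-7 / 6.430² = 447.4 N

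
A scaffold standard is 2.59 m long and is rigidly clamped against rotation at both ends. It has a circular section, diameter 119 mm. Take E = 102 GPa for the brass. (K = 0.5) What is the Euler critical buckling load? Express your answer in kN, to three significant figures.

I = πd⁴/64 = π×119⁴/64 = 9.844×10^6 mm⁴
I = 9.844×10^6 mm⁴ = 9.844×10^-6 m⁴
Effective length L_e = K·L = 0.5 × 2.59 = 1.295 m
P_cr = π²EI / L_e² = π² × 102×10⁹ × 9.844×10^-6 / 1.295² = 5.909×10^6 N

P_cr ≈ 5910 kN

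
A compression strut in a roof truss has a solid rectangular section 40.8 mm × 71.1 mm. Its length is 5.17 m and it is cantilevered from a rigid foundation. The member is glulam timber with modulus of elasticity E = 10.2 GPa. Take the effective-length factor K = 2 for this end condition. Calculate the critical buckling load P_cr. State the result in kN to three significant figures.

Buckling occurs about the weak axis: I_min = h·b³/12 with b = 40.8 mm (the shorter side).
I_min = 71.1×40.8³/12 = 4.024×10^5 mm⁴
I = 4.024×10^5 mm⁴ = 4.024×10^-7 m⁴
Effective length L_e = K·L = 2 × 5.17 = 10.34 m
P_cr = π²EI / L_e² = π² × 10.2×10⁹ × 4.024×10^-7 / 10.34² = 378.9 N

P_cr ≈ 0.379 kN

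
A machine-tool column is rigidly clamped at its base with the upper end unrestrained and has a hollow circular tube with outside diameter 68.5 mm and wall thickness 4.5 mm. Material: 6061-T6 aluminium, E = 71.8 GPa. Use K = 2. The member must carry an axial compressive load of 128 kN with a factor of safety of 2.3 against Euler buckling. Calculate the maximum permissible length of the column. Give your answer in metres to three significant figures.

L_max ≈ 0.529 m

Inner diameter d_i = 68.5 − 2×4.5 = 59.50 mm
I = π(d_o⁴ − d_i⁴)/64 = π(68.5⁴ − 59.50⁴)/64 = 4.655×10^5 mm⁴
I = 4.655×10^-7 m⁴
Required critical load P_cr = n·P = 2.3 × 128 = 294.4 kN = 2.944×10^5 N
From P_cr = π²EI/(K·L)²:  L = (1/K)·√(π²EI/P_cr) = (1/2)·√(π²×7.18×10^10×4.655×10^-7/2.944×10^5)
L = 0.529 m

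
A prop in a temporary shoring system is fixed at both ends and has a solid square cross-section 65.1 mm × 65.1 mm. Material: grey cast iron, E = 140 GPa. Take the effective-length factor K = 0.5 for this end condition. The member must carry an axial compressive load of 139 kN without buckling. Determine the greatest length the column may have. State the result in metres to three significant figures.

I = a⁴/12 = 65.1⁴/12 = 1.497×10^6 mm⁴
I = 1.497×10^-6 m⁴
At the buckling limit P_cr = P = 1.390×10^5 N
From P_cr = π²EI/(K·L)²:  L = (1/K)·√(π²EI/P_cr) = (1/0.5)·√(π²×1.40×10^11×1.497×10^-6/1.390×10^5)
L = 7.71 m

L_max ≈ 7.71 m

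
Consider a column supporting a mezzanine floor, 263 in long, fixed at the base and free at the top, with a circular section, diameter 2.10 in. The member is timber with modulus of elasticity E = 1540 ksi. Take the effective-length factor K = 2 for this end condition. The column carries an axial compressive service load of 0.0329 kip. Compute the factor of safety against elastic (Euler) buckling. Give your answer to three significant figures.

I = πd⁴/64 = π×2.10⁴/64 = 0.9547 in⁴
Effective length L_e = K·L = 2 × 263 = 526.0 in
P_cr = π²EI / L_e² = π² × 1540×10³ × 0.9547 / 526.0² = 52.44 lb
Factor of safety n = P_cr / P = 0.052444 / 0.0329 = 1.59

n ≈ 1.59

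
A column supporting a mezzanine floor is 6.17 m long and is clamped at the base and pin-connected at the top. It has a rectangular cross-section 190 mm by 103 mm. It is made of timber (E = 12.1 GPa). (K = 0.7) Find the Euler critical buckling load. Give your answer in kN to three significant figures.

Buckling occurs about the weak axis: I_min = h·b³/12 with b = 103 mm (the shorter side).
I_min = 190×103³/12 = 1.730×10^7 mm⁴
I = 1.730×10^7 mm⁴ = 1.730×10^-5 m⁴
Effective length L_e = K·L = 0.7 × 6.17 = 4.319 m
P_cr = π²EI / L_e² = π² × 12.1×10⁹ × 1.730×10^-5 / 4.319² = 1.108×10^5 N

P_cr ≈ 111 kN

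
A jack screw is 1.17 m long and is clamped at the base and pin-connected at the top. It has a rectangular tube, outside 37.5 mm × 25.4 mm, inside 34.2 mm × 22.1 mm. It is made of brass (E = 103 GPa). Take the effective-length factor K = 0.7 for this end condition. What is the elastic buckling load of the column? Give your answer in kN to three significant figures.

Weak-axis I_min = (h_o·b_o³ − h_i·b_i³)/12 with b_o = 25.4, b_i = 22.10 mm (shorter outer/inner sides).
I_min = (37.5×25.4³ − 34.20×22.10³)/12 = 2.045×10^4 mm⁴
I = 2.045×10^4 mm⁴ = 2.045×10^-8 m⁴
Effective length L_e = K·L = 0.7 × 1.17 = 0.8190 m
P_cr = π²EI / L_e² = π² × 103×10⁹ × 2.045×10^-8 / 0.8190² = 3.099×10^4 N

P_cr ≈ 31.0 kN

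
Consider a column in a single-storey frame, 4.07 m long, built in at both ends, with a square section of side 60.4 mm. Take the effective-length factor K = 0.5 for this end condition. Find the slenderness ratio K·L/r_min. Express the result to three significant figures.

For a square r = a/√12 = 60.4/√12 = 17.44 mm
L_e = K·L = 0.5 × 4.07 m = 2.035 m = 2035.0 mm
λ = L_e / r_min = 2035.0 / 17.44 = 117

λ ≈ 117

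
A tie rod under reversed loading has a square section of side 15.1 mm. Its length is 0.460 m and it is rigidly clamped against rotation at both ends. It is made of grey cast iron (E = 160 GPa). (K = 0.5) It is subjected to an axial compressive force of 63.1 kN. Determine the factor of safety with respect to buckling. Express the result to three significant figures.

I = a⁴/12 = 15.1⁴/12 = 4.332×10^3 mm⁴
I = 4.332×10^3 mm⁴ = 4.332×10^-9 m⁴
Effective length L_e = K·L = 0.5 × 0.460 = 0.2300 m
P_cr = π²EI / L_e² = π² × 160×10⁹ × 4.332×10^-9 / 0.2300² = 1.293×10^5 N
Factor of safety n = P_cr / P = 129.33 / 63.1 = 2.05

n ≈ 2.05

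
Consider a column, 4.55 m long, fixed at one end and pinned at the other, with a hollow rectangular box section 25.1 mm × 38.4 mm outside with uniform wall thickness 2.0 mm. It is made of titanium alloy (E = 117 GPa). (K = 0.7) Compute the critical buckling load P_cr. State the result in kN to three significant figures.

Inner dimensions: h_i = 38.4 − 2×2.0 = 34.40 mm, b_i = 25.1 − 2×2.0 = 21.10 mm
Weak-axis I_min = (h_o·b_o³ − h_i·b_i³)/12 with b_o = 25.1, b_i = 21.10 mm (shorter outer/inner sides).
I_min = (38.4×25.1³ − 34.40×21.10³)/12 = 2.367×10^4 mm⁴
I = 2.367×10^4 mm⁴ = 2.367×10^-8 m⁴
Effective length L_e = K·L = 0.7 × 4.55 = 3.185 m
P_cr = π²EI / L_e² = π² × 117×10⁹ × 2.367×10^-8 / 3.185² = 2.695×10^3 N

P_cr ≈ 2.69 kN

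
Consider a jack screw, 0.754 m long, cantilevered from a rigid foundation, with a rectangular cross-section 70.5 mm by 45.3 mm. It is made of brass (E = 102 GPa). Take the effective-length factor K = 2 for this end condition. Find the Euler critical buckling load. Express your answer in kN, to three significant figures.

P_cr ≈ 242 kN

Buckling occurs about the weak axis: I_min = h·b³/12 with b = 45.3 mm (the shorter side).
I_min = 70.5×45.3³/12 = 5.461×10^5 mm⁴
I = 5.461×10^5 mm⁴ = 5.461×10^-7 m⁴
Effective length L_e = K·L = 2 × 0.754 = 1.508 m
P_cr = π²EI / L_e² = π² × 102×10⁹ × 5.461×10^-7 / 1.508² = 2.418×10^5 N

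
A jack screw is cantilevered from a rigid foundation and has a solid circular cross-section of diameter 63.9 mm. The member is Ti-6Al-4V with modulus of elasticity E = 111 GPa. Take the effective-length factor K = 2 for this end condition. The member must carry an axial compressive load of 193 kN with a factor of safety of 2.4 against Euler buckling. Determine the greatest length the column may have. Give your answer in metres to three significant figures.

I = πd⁴/64 = π×63.9⁴/64 = 8.184×10^5 mm⁴
I = 8.184×10^-7 m⁴
Required critical load P_cr = n·P = 2.4 × 193 = 463.2 kN = 4.632×10^5 N
From P_cr = π²EI/(K·L)²:  L = (1/K)·√(π²EI/P_cr) = (1/2)·√(π²×1.11×10^11×8.184×10^-7/4.632×10^5)
L = 0.696 m

L_max ≈ 0.696 m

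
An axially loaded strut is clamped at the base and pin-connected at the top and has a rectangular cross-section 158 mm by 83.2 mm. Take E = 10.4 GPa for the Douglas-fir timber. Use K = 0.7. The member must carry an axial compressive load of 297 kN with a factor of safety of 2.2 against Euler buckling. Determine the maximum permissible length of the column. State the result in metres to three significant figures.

L_max ≈ 1.56 m

Buckling occurs about the weak axis: I_min = h·b³/12 with b = 83.2 mm (the shorter side).
I_min = 158×83.2³/12 = 7.583×10^6 mm⁴
I = 7.583×10^-6 m⁴
Required critical load P_cr = n·P = 2.2 × 297 = 653.4 kN = 6.534×10^5 N
From P_cr = π²EI/(K·L)²:  L = (1/K)·√(π²EI/P_cr) = (1/0.7)·√(π²×1.04×10^10×7.583×10^-6/6.534×10^5)
L = 1.56 m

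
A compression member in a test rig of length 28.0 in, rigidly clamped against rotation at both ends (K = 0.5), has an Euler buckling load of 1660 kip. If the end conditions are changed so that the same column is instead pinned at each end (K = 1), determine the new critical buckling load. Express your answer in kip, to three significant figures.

P_cr ∝ 1/K², so P_cr,new = P_cr,old × (K_old/K_new)² = 1660 × (0.5/1)²
= 1660 × 0.2500 = 415 kip

P_cr ≈ 415 kip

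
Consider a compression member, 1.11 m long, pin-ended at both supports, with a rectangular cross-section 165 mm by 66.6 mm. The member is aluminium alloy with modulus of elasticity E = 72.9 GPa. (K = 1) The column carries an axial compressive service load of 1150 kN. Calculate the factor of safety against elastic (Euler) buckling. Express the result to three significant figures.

Buckling occurs about the weak axis: I_min = h·b³/12 with b = 66.6 mm (the shorter side).
I_min = 165×66.6³/12 = 4.062×10^6 mm⁴
I = 4.062×10^6 mm⁴ = 4.062×10^-6 m⁴
Effective length L_e = K·L = 1 × 1.11 = 1.110 m
P_cr = π²EI / L_e² = π² × 72.9×10⁹ × 4.062×10^-6 / 1.110² = 2.372×10^6 N
Factor of safety n = P_cr / P = 2372.0 / 1150 = 2.06

n ≈ 2.06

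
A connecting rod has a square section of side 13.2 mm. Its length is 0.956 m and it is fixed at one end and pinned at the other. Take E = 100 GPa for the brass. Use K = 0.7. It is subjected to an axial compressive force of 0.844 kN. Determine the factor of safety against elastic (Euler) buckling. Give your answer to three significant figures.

n ≈ 6.61

I = a⁴/12 = 13.2⁴/12 = 2.530×10^3 mm⁴
I = 2.530×10^3 mm⁴ = 2.530×10^-9 m⁴
Effective length L_e = K·L = 0.7 × 0.956 = 0.6692 m
P_cr = π²EI / L_e² = π² × 100×10⁹ × 2.530×10^-9 / 0.6692² = 5.576×10^3 N
Factor of safety n = P_cr / P = 5.5757 / 0.844 = 6.61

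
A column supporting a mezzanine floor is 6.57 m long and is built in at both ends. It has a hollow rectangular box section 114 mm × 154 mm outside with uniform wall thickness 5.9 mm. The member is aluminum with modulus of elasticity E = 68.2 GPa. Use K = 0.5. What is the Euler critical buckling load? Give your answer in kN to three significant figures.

P_cr ≈ 397 kN

Inner dimensions: h_i = 154 − 2×5.9 = 142.2 mm, b_i = 114 − 2×5.9 = 102.2 mm
Weak-axis I_min = (h_o·b_o³ − h_i·b_i³)/12 with b_o = 114, b_i = 102.2 mm (shorter outer/inner sides).
I_min = (154×114³ − 142.2×102.2³)/12 = 6.364×10^6 mm⁴
I = 6.364×10^6 mm⁴ = 6.364×10^-6 m⁴
Effective length L_e = K·L = 0.5 × 6.57 = 3.285 m
P_cr = π²EI / L_e² = π² × 68.2×10⁹ × 6.364×10^-6 / 3.285² = 3.969×10^5 N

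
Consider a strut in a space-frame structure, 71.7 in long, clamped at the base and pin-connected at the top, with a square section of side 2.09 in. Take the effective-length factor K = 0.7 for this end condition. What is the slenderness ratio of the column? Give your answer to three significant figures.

I = a⁴/12 = 2.09⁴/12 = 1.590 in⁴
A = 4.368 in²;  r_min = √(I/A) = √(1.590/4.368) = 0.6033 in
L_e = K·L = 0.7 × 71.7 = 50.19 in
λ = L_e / r_min = 50.190 / 0.6033 = 83.2

λ ≈ 83.2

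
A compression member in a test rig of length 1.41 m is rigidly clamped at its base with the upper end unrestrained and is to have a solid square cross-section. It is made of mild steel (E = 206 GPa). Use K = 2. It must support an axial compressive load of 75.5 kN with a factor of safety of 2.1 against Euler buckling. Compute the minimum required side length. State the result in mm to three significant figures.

a ≈ 52.2 mm

Required P_cr = n·P = 2.1 × 75.5 = 158.6 kN
L_e = K·L = 2 × 1.41 = 2.820 m
Required I = P_cr·L_e²/(π²E) = 1.585×10^5 × 2.820² / (π² × 2.06×10^11) = 6.202×10^-7 m⁴
I_req = 6.202×10^5 mm⁴
Solid square: I = a⁴/12  ⇒  a = (12I)^(1/4) = (12×6.202×10^5)^(1/4) = 52.2 mm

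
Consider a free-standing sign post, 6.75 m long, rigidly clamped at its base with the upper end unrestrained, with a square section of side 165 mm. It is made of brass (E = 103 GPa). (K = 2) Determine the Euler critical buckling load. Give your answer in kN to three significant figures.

P_cr ≈ 345 kN

I = a⁴/12 = 165⁴/12 = 6.177×10^7 mm⁴
I = 6.177×10^7 mm⁴ = 6.177×10^-5 m⁴
Effective length L_e = K·L = 2 × 6.75 = 13.50 m
P_cr = π²EI / L_e² = π² × 103×10⁹ × 6.177×10^-5 / 13.50² = 3.445×10^5 N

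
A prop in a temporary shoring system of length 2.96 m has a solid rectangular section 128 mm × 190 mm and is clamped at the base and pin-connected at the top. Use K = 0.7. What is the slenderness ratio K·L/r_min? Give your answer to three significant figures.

For a rectangle r_min = b/√12 = 128/√12 = 36.95 mm
L_e = K·L = 0.7 × 2.96 m = 2.072 m = 2072.0 mm
λ = L_e / r_min = 2072.0 / 36.95 = 56.1

λ ≈ 56.1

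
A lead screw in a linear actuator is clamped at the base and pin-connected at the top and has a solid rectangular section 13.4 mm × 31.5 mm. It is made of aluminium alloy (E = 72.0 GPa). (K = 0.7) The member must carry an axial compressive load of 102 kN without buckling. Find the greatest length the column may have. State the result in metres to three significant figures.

L_max ≈ 0.300 m

Buckling occurs about the weak axis: I_min = h·b³/12 with b = 13.4 mm (the shorter side).
I_min = 31.5×13.4³/12 = 6.316×10^3 mm⁴
I = 6.316×10^-9 m⁴
At the buckling limit P_cr = P = 1.020×10^5 N
From P_cr = π²EI/(K·L)²:  L = (1/K)·√(π²EI/P_cr) = (1/0.7)·√(π²×7.20×10^10×6.316×10^-9/1.020×10^5)
L = 0.300 m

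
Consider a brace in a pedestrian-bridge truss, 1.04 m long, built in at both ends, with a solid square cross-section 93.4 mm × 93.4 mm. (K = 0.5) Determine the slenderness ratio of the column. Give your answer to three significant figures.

I = a⁴/12 = 93.4⁴/12 = 6.342×10^6 mm⁴
A = 8.724×10^3 mm²;  r_min = √(I/A) = √(6.342×10^6/8.724×10^3) = 26.96 mm
L_e = K·L = 0.5 × 1.04 m = 0.5200 m = 520.00 mm
λ = L_e / r_min = 520.00 / 26.96 = 19.3

λ ≈ 19.3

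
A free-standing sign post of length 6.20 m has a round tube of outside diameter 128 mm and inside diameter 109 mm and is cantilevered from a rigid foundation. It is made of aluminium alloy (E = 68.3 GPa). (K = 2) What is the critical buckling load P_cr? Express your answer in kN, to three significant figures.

d_o = 128 mm, d_i = 109 mm
I = π(d_o⁴ − d_i⁴)/64 = π(128⁴ − 109.0⁴)/64 = 6.248×10^6 mm⁴
I = 6.248×10^6 mm⁴ = 6.248×10^-6 m⁴
Effective length L_e = K·L = 2 × 6.20 = 12.40 m
P_cr = π²EI / L_e² = π² × 68.3×10⁹ × 6.248×10^-6 / 12.40² = 2.739×10^4 N

P_cr ≈ 27.4 kN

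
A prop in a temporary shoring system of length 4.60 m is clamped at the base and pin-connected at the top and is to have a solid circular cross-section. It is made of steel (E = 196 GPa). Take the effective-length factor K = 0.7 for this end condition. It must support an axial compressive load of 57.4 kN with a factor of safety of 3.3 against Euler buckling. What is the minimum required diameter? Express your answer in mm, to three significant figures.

Required P_cr = n·P = 3.3 × 57.4 = 189.4 kN
L_e = K·L = 0.7 × 4.60 = 3.220 m
Required I = P_cr·L_e²/(π²E) = 1.894×10^5 × 3.220² / (π² × 1.96×10^11) = 1.015×10^-6 m⁴
I_req = 1.015×10^6 mm⁴
Solid circle: I = πd⁴/64  ⇒  d = (64I/π)^(1/4) = (64×1.015×10^6/π)^(1/4) = 67.4 mm

d ≈ 67.4 mm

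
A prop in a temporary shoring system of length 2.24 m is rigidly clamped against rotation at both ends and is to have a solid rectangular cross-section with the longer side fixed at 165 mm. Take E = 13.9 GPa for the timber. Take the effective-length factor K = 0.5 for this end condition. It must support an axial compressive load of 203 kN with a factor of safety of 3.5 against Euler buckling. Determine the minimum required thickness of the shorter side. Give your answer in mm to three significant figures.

Required P_cr = n·P = 3.5 × 203 = 710.5 kN
L_e = K·L = 0.5 × 2.24 = 1.120 m
Required I = P_cr·L_e²/(π²E) = 7.105×10^5 × 1.120² / (π² × 1.39×10^10) = 6.497×10^-6 m⁴
I_req = 6.497×10^6 mm⁴
Rectangle, weak axis: I_min = h·b³/12 with h = 165 mm fixed  ⇒  b = (12I/h)^(1/3) = 77.9 mm

b ≈ 77.9 mm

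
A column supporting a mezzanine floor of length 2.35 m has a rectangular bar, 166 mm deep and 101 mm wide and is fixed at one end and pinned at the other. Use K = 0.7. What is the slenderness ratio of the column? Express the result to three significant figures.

λ ≈ 56.4

Buckling occurs about the weak axis: I_min = h·b³/12 with b = 101 mm (the shorter side).
I_min = 166×101³/12 = 1.425×10^7 mm⁴
A = 1.677×10^4 mm²;  r_min = √(I/A) = √(1.425×10^7/1.677×10^4) = 29.16 mm
L_e = K·L = 0.7 × 2.35 m = 1.645 m = 1645.0 mm
λ = L_e / r_min = 1645.0 / 29.16 = 56.4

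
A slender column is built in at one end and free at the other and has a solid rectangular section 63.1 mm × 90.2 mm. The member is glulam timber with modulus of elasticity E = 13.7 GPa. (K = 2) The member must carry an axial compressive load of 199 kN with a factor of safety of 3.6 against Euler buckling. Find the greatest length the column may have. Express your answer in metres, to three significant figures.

Buckling occurs about the weak axis: I_min = h·b³/12 with b = 63.1 mm (the shorter side).
I_min = 90.2×63.1³/12 = 1.888×10^6 mm⁴
I = 1.888×10^-6 m⁴
Required critical load P_cr = n·P = 3.6 × 199 = 716.4 kN = 7.164×10^5 N
From P_cr = π²EI/(K·L)²:  L = (1/K)·√(π²EI/P_cr) = (1/2)·√(π²×1.37×10^10×1.888×10^-6/7.164×10^5)
L = 0.299 m

L_max ≈ 0.299 m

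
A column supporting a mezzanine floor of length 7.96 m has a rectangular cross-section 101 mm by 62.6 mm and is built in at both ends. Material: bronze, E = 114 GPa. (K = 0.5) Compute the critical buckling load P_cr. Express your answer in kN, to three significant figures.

Buckling occurs about the weak axis: I_min = h·b³/12 with b = 62.6 mm (the shorter side).
I_min = 101×62.6³/12 = 2.065×10^6 mm⁴
I = 2.065×10^6 mm⁴ = 2.065×10^-6 m⁴
Effective length L_e = K·L = 0.5 × 7.96 = 3.980 m
P_cr = π²EI / L_e² = π² × 114×10⁹ × 2.065×10^-6 / 3.980² = 1.467×10^5 N

P_cr ≈ 147 kN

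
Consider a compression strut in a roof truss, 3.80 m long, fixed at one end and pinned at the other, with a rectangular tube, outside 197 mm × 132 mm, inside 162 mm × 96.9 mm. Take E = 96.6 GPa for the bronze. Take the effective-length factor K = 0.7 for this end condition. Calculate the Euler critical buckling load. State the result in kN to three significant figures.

P_cr ≈ 3430 kN

Weak-axis I_min = (h_o·b_o³ − h_i·b_i³)/12 with b_o = 132, b_i = 96.90 mm (shorter outer/inner sides).
I_min = (197×132³ − 162.0×96.90³)/12 = 2.547×10^7 mm⁴
I = 2.547×10^7 mm⁴ = 2.547×10^-5 m⁴
Effective length L_e = K·L = 0.7 × 3.80 = 2.660 m
P_cr = π²EI / L_e² = π² × 96.6×10⁹ × 2.547×10^-5 / 2.660² = 3.433×10^6 N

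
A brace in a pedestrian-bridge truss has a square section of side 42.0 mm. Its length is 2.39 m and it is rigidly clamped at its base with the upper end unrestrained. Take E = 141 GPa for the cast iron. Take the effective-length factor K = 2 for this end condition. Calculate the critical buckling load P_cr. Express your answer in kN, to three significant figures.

P_cr ≈ 15.8 kN

I = a⁴/12 = 42.0⁴/12 = 2.593×10^5 mm⁴
I = 2.593×10^5 mm⁴ = 2.593×10^-7 m⁴
Effective length L_e = K·L = 2 × 2.39 = 4.780 m
P_cr = π²EI / L_e² = π² × 141×10⁹ × 2.593×10^-7 / 4.780² = 1.579×10^4 N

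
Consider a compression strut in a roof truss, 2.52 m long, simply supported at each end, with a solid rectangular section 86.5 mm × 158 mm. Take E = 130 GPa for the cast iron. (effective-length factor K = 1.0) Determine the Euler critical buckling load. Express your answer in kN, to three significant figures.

Buckling occurs about the weak axis: I_min = h·b³/12 with b = 86.5 mm (the shorter side).
I_min = 158×86.5³/12 = 8.522×10^6 mm⁴
I = 8.522×10^6 mm⁴ = 8.522×10^-6 m⁴
Effective length L_e = K·L = 1 × 2.52 = 2.520 m
P_cr = π²EI / L_e² = π² × 130×10⁹ × 8.522×10^-6 / 2.520² = 1.722×10^6 N

P_cr ≈ 1720 kN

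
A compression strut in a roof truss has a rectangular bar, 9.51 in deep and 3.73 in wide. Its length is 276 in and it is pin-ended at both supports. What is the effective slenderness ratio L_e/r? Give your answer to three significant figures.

Buckling occurs about the weak axis: I_min = h·b³/12 with b = 3.73 in (the shorter side).
I_min = 9.51×3.73³/12 = 41.13 in⁴
A = 35.47 in²;  r_min = √(I/A) = √(41.13/35.47) = 1.077 in
L_e = K·L = 1 × 276 = 276.0 in
λ = L_e / r_min = 276.00 / 1.077 = 256

λ ≈ 256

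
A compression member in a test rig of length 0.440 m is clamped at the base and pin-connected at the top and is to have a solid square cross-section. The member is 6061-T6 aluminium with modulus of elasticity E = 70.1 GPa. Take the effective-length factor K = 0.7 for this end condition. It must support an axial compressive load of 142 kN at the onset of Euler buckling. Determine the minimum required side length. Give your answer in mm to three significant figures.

a ≈ 22.0 mm

L_e = K·L = 0.7 × 0.440 = 0.3080 m
Required I = P_cr·L_e²/(π²E) = 1.420×10^5 × 0.3080² / (π² × 7.01×10^10) = 1.947×10^-8 m⁴
I_req = 1.947×10^4 mm⁴
Solid square: I = a⁴/12  ⇒  a = (12I)^(1/4) = (12×1.947×10^4)^(1/4) = 22.0 mm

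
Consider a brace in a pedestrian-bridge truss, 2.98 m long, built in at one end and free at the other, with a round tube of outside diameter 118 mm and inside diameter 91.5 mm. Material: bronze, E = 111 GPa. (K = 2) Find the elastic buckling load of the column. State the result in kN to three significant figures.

d_o = 118 mm, d_i = 91.5 mm
I = π(d_o⁴ − d_i⁴)/64 = π(118⁴ − 91.50⁴)/64 = 6.076×10^6 mm⁴
I = 6.076×10^6 mm⁴ = 6.076×10^-6 m⁴
Effective length L_e = K·L = 2 × 2.98 = 5.960 m
P_cr = π²EI / L_e² = π² × 111×10⁹ × 6.076×10^-6 / 5.960² = 1.874×10^5 N

P_cr ≈ 187 kN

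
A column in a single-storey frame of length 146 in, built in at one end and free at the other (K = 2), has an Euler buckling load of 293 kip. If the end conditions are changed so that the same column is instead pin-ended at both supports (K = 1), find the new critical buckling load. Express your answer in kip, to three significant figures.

P_cr ≈ 1170 kip

P_cr ∝ 1/K², so P_cr,new = P_cr,old × (K_old/K_new)² = 293 × (2/1)²
= 293 × 4.000 = 1170 kip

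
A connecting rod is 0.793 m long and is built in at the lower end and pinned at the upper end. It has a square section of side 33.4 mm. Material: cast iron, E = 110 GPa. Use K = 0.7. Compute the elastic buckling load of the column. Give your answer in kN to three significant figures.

P_cr ≈ 365 kN

I = a⁴/12 = 33.4⁴/12 = 1.037×10^5 mm⁴
I = 1.037×10^5 mm⁴ = 1.037×10^-7 m⁴
Effective length L_e = K·L = 0.7 × 0.793 = 0.5551 m
P_cr = π²EI / L_e² = π² × 110×10⁹ × 1.037×10^-7 / 0.5551² = 3.654×10^5 N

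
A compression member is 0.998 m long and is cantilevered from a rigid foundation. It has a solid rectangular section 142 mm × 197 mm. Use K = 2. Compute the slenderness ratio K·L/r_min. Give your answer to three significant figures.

For a rectangle r_min = b/√12 = 142/√12 = 40.99 mm
L_e = K·L = 2 × 0.998 m = 1.996 m = 1996.0 mm
λ = L_e / r_min = 1996.0 / 40.99 = 48.7

λ ≈ 48.7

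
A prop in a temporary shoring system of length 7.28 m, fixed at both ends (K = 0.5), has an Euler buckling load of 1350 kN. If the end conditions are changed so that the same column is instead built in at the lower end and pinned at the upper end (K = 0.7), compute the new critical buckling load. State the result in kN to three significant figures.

P_cr ∝ 1/K², so P_cr,new = P_cr,old × (K_old/K_new)² = 1350 × (0.5/0.7)²
= 1350 × 0.5102 = 689 kN

P_cr ≈ 689 kN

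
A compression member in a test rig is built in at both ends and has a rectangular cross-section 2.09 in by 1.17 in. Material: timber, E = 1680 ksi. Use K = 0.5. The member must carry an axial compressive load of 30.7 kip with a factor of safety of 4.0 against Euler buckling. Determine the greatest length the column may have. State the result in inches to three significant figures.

Buckling occurs about the weak axis: I_min = h·b³/12 with b = 1.17 in (the shorter side).
I_min = 2.09×1.17³/12 = 0.2789 in⁴
Required critical load P_cr = n·P = 4.0 × 30.7 = 122.8 kip = 1.228×10^5 lb
From P_cr = π²EI/(K·L)²:  L = (1/K)·√(π²EI/P_cr) = (1/0.5)·√(π²×1.68×10^6×0.2789/1.228×10^5)
L = 12.3 in

L_max ≈ 12.3 in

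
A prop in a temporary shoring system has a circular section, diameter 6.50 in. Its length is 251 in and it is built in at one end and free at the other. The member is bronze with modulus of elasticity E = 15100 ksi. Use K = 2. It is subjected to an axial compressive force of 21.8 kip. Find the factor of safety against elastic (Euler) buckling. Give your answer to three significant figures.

I = πd⁴/64 = π×6.50⁴/64 = 87.62 in⁴
Effective length L_e = K·L = 2 × 251 = 502.0 in
P_cr = π²EI / L_e² = π² × 15100×10³ × 87.62 / 502.0² = 5.182×10^4 lb
Factor of safety n = P_cr / P = 51.819 / 21.8 = 2.38

n ≈ 2.38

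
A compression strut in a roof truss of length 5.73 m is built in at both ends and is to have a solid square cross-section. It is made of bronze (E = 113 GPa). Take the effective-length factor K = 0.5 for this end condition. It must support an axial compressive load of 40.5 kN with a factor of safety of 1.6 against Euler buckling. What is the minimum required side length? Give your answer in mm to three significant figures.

Required P_cr = n·P = 1.6 × 40.5 = 64.80 kN
L_e = K·L = 0.5 × 5.73 = 2.865 m
Required I = P_cr·L_e²/(π²E) = 6.480×10^4 × 2.865² / (π² × 1.13×10^11) = 4.769×10^-7 m⁴
I_req = 4.769×10^5 mm⁴
Solid square: I = a⁴/12  ⇒  a = (12I)^(1/4) = (12×4.769×10^5)^(1/4) = 48.9 mm

a ≈ 48.9 mm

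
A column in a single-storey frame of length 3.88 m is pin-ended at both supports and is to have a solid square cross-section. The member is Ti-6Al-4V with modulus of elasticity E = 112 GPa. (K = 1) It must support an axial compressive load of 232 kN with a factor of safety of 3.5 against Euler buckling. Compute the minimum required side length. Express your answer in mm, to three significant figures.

a ≈ 107 mm

Required P_cr = n·P = 3.5 × 232 = 812.0 kN
L_e = K·L = 1 × 3.88 = 3.880 m
Required I = P_cr·L_e²/(π²E) = 8.120×10^5 × 3.880² / (π² × 1.12×10^11) = 1.106×10^-5 m⁴
I_req = 1.106×10^7 mm⁴
Solid square: I = a⁴/12  ⇒  a = (12I)^(1/4) = (12×1.106×10^7)^(1/4) = 107 mm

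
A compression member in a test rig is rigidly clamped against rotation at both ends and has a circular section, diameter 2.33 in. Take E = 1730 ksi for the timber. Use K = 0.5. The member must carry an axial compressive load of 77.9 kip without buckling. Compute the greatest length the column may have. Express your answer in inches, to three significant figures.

L_max ≈ 35.6 in

I = πd⁴/64 = π×2.33⁴/64 = 1.447 in⁴
At the buckling limit P_cr = P = 7.790×10^4 lb
From P_cr = π²EI/(K·L)²:  L = (1/K)·√(π²EI/P_cr) = (1/0.5)·√(π²×1.73×10^6×1.447/7.790×10^4)
L = 35.6 in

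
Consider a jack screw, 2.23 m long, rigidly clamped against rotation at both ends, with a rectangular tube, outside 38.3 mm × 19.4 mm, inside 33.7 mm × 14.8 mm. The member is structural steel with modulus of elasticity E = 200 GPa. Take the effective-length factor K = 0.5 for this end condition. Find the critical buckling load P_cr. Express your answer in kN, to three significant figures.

P_cr ≈ 22.5 kN

Weak-axis I_min = (h_o·b_o³ − h_i·b_i³)/12 with b_o = 19.4, b_i = 14.80 mm (shorter outer/inner sides).
I_min = (38.3×19.4³ − 33.70×14.80³)/12 = 1.420×10^4 mm⁴
I = 1.420×10^4 mm⁴ = 1.420×10^-8 m⁴
Effective length L_e = K·L = 0.5 × 2.23 = 1.115 m
P_cr = π²EI / L_e² = π² × 200×10⁹ × 1.420×10^-8 / 1.115² = 2.255×10^4 N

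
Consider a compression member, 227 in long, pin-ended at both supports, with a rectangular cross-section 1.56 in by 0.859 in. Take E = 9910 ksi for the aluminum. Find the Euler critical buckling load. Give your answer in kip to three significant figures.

P_cr ≈ 0.156 kip

Buckling occurs about the weak axis: I_min = h·b³/12 with b = 0.859 in (the shorter side).
I_min = 1.56×0.859³/12 = 8.240×10^-2 in⁴
Effective length L_e = K·L = 1 × 227 = 227.0 in
P_cr = π²EI / L_e² = π² × 9910×10³ × 8.240×10^-2 / 227.0² = 156.4 lb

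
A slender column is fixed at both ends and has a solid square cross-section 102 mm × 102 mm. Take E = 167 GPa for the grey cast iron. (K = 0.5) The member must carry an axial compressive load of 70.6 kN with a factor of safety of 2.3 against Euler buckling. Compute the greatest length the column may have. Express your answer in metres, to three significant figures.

I = a⁴/12 = 102⁴/12 = 9.020×10^6 mm⁴
I = 9.020×10^-6 m⁴
Required critical load P_cr = n·P = 2.3 × 70.6 = 162.4 kN = 1.624×10^5 N
From P_cr = π²EI/(K·L)²:  L = (1/K)·√(π²EI/P_cr) = (1/0.5)·√(π²×1.67×10^11×9.020×10^-6/1.624×10^5)
L = 19.1 m

L_max ≈ 19.1 m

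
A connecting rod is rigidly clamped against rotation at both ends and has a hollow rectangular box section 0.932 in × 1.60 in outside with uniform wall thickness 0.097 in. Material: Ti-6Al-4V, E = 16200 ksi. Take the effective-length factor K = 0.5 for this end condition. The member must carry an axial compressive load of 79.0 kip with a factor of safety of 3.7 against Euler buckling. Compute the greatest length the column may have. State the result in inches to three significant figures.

Inner dimensions: h_i = 1.60 − 2×0.097 = 1.406 in, b_i = 0.932 − 2×0.097 = 0.7380 in
Weak-axis I_min = (h_o·b_o³ − h_i·b_i³)/12 with b_o = 0.932, b_i = 0.7380 in (shorter outer/inner sides).
I_min = (1.60×0.932³ − 1.406×0.7380³)/12 = 6.085×10^-2 in⁴
Required critical load P_cr = n·P = 3.7 × 79.0 = 292.3 kip = 2.923×10^5 lb
From P_cr = π²EI/(K·L)²:  L = (1/K)·√(π²EI/P_cr) = (1/0.5)·√(π²×1.62×10^7×6.085×10^-2/2.923×10^5)
L = 11.5 in

L_max ≈ 11.5 in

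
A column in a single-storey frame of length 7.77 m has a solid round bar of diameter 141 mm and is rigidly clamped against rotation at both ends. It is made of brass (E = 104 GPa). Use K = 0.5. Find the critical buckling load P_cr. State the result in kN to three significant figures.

P_cr ≈ 1320 kN

I = πd⁴/64 = π×141⁴/64 = 1.940×10^7 mm⁴
I = 1.940×10^7 mm⁴ = 1.940×10^-5 m⁴
Effective length L_e = K·L = 0.5 × 7.77 = 3.885 m
P_cr = π²EI / L_e² = π² × 104×10⁹ × 1.940×10^-5 / 3.885² = 1.319×10^6 N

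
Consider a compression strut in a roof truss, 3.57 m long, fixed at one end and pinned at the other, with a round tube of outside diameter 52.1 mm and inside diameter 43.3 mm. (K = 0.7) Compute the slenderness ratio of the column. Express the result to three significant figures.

d_o = 52.1 mm, d_i = 43.3 mm
I = π(d_o⁴ − d_i⁴)/64 = π(52.1⁴ − 43.30⁴)/64 = 1.891×10^5 mm⁴
A = 659.4 mm²;  r_min = √(I/A) = √(1.891×10^5/659.4) = 16.94 mm
L_e = K·L = 0.7 × 3.57 m = 2.499 m = 2499.0 mm
λ = L_e / r_min = 2499.0 / 16.94 = 148

λ ≈ 148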